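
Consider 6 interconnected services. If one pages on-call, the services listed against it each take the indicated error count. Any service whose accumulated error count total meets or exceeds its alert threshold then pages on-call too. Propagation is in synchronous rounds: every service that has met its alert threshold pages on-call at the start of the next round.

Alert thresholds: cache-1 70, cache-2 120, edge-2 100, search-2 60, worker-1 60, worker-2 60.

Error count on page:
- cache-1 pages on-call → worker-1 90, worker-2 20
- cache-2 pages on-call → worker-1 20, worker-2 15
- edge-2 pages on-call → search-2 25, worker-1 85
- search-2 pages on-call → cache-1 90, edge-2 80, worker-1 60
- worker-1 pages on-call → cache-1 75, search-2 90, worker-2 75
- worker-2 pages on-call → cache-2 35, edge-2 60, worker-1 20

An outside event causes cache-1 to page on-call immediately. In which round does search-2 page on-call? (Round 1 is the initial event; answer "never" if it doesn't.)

3

Round 1 — cache-1 pages on-call (initial).
  worker-1: +90 → 90 ≥ 60
  worker-2: +20 → 20 < 60
Round 2 — worker-1 pages on-call.
  search-2: +90 → 90 ≥ 60
  worker-2: +75 → 95 ≥ 60
Round 3 — search-2, worker-2 page on-call.
  cache-2: +35 → 35 < 120
  edge-2: +80+60 → 140 ≥ 100
Round 4 — edge-2 pages on-call.
No further pages.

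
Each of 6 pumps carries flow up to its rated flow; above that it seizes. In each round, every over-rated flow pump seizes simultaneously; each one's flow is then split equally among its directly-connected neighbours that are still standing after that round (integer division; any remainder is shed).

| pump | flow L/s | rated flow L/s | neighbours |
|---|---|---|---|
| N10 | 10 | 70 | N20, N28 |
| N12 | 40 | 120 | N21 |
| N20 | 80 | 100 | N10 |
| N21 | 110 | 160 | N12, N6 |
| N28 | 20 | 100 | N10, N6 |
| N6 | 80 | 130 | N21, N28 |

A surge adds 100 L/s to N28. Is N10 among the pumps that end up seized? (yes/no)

Round 1 — N28 at 120 > 100. N28 seizes.
  N28 sheds 120 L/s to N10, N6: 60 each.
    N10: 10+60 = 70 ≤ 70
    N6: 80+60 = 140 > 130
Round 2 — N6 seizes.
  N6 sheds 140 L/s to N21: 140 each.
    N21: 110+140 = 250 > 160
Round 3 — N21 seizes.
  N21 sheds 250 L/s to N12: 250 each.
    N12: 40+250 = 290 > 120
Round 4 — N12 seizes.
  N12 sheds 290 L/s: no online neighbours, lost.
No further seizures.

no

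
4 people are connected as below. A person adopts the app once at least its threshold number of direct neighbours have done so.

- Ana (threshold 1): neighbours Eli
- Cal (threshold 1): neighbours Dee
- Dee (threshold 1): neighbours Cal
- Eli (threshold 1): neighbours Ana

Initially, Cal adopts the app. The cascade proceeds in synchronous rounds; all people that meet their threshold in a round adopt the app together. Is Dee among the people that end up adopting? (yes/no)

yes

Round 1 — Cal adopts the app (initial).
Round 2 — checking thresholds:
  Dee: 1 of 1 neighbours ≥ 1, adopts the app.
Round 3 — no new adoptions; cascade stops.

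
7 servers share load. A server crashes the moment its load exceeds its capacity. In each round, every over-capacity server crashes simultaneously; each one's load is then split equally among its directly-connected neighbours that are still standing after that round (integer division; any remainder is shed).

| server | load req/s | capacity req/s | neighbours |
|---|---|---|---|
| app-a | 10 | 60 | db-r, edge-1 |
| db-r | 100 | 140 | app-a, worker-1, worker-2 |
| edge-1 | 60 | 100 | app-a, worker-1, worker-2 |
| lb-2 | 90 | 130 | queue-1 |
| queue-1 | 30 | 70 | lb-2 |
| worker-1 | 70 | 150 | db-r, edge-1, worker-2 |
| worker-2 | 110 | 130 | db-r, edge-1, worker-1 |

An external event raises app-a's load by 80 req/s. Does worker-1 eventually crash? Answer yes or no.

yes

Round 1 — app-a at 90 > 60. app-a crashes.
  app-a sheds 90 req/s to db-r, edge-1: 45 each.
    db-r: 100+45 = 145 > 140
    edge-1: 60+45 = 105 > 100
Round 2 — db-r, edge-1 crash.
  db-r sheds 145 req/s to worker-1, worker-2: 72 each (1 lost).
    worker-1: 70+72 = 142 ≤ 150
    worker-2: 110+72 = 182 > 130
  edge-1 sheds 105 req/s to worker-1, worker-2: 52 each (1 lost).
    worker-1: 142+52 = 194 > 150
    worker-2: 182+52 = 234 > 130
Round 3 — worker-1, worker-2 crash.
  worker-1 sheds 194 req/s: no online neighbours, lost.
  worker-2 sheds 234 req/s: no online neighbours, lost.
No further crashes.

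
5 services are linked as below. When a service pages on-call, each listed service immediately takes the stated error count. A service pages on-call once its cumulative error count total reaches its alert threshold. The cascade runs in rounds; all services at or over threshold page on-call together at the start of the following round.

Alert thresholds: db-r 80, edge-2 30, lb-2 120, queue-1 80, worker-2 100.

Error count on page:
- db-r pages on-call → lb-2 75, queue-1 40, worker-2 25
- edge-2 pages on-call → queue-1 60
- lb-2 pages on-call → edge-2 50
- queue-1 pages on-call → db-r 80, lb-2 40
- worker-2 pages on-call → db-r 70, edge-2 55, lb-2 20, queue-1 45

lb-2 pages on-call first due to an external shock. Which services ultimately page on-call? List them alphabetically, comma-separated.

edge-2, lb-2

Round 1 — lb-2 pages on-call (initial).
  edge-2: +50 → 50 ≥ 30
Round 2 — edge-2 pages on-call.
  queue-1: +60 → 60 < 80
No further pages.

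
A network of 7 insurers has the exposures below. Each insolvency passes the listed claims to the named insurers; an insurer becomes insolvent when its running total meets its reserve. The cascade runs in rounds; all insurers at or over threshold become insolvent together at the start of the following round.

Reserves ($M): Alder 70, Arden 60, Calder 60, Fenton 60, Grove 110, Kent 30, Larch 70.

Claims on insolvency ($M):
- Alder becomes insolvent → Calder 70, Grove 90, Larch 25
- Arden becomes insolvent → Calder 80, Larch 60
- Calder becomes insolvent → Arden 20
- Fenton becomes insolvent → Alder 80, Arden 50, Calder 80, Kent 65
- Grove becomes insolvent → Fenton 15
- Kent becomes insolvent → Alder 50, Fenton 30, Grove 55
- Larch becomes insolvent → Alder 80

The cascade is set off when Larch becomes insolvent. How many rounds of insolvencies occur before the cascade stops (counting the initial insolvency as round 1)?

Round 1 — Larch becomes insolvent (initial).
  Alder: +80 → 80 ≥ 70
Round 2 — Alder becomes insolvent.
  Calder: +70 → 70 ≥ 60
  Grove: +90 → 90 < 110
Round 3 — Calder becomes insolvent.
  Arden: +20 → 20 < 60
No further insolvencies.

3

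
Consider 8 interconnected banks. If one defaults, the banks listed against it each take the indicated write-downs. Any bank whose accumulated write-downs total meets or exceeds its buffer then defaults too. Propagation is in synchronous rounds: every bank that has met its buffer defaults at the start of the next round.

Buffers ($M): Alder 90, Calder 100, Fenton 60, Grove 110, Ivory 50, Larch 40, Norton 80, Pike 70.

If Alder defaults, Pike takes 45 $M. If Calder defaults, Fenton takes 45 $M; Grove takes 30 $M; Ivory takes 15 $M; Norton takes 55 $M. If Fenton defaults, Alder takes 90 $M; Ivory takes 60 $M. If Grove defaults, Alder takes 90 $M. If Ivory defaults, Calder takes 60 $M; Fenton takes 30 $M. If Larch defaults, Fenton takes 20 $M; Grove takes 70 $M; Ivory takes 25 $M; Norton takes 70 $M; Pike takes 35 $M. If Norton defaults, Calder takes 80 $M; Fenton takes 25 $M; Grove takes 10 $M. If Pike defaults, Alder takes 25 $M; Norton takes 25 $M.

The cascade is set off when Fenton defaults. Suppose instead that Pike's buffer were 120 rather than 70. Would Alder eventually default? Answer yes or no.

yes

With Pike's buffer at 120:
Round 1 — Fenton defaults (initial).
  Alder: +90 → 90 ≥ 90
  Ivory: +60 → 60 ≥ 50
Round 2 — Alder, Ivory default.
  Calder: +60 → 60 < 100
  Pike: +45 → 45 < 120
No further defaults.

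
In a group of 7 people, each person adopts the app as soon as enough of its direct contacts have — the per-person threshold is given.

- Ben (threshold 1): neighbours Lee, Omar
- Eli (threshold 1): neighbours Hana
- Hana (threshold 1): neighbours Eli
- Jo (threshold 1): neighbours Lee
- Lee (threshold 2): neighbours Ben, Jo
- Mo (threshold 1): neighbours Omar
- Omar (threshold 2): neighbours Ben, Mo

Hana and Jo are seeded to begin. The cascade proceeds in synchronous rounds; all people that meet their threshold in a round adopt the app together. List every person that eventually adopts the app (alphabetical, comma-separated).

Round 1 — Hana, Jo adopt the app (initial).
Round 2 — checking thresholds:
  Eli: 1 of 1 neighbours ≥ 1, adopts the app.
  Lee: 1 of 2 neighbours < 2, below threshold.
Round 3 — no new adoptions; cascade stops.

Eli, Hana, Jo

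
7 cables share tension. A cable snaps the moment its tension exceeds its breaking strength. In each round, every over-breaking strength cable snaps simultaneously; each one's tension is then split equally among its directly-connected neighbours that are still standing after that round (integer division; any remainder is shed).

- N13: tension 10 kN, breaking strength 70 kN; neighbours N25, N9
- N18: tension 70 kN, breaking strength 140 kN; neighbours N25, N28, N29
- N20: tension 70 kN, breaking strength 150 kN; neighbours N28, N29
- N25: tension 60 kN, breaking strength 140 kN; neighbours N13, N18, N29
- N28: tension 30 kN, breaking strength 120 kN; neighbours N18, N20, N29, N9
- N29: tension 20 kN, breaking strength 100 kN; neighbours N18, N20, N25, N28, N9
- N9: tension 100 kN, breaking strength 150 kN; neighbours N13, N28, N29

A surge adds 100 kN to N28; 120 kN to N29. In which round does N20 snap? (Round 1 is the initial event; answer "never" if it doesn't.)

never

Round 1 — N28 at 130 > 120; N29 at 140 > 100. N28, N29 snap.
  N28 sheds 130 kN to N18, N20, N9: 43 each (1 lost).
    N18: 70+43 = 113 ≤ 140
    N20: 70+43 = 113 ≤ 150
    N9: 100+43 = 143 ≤ 150
  N29 sheds 140 kN to N18, N20, N25, N9: 35 each.
    N18: 113+35 = 148 > 140
    N20: 113+35 = 148 ≤ 150
    N25: 60+35 = 95 ≤ 140
    N9: 143+35 = 178 > 150
Round 2 — N18, N9 snap.
  N18 sheds 148 kN to N25: 148 each.
    N25: 95+148 = 243 > 140
  N9 sheds 178 kN to N13: 178 each.
    N13: 10+178 = 188 > 70
Round 3 — N13, N25 snap.
  N13 sheds 188 kN: no online neighbours, lost.
  N25 sheds 243 kN: no online neighbours, lost.
No further breaks.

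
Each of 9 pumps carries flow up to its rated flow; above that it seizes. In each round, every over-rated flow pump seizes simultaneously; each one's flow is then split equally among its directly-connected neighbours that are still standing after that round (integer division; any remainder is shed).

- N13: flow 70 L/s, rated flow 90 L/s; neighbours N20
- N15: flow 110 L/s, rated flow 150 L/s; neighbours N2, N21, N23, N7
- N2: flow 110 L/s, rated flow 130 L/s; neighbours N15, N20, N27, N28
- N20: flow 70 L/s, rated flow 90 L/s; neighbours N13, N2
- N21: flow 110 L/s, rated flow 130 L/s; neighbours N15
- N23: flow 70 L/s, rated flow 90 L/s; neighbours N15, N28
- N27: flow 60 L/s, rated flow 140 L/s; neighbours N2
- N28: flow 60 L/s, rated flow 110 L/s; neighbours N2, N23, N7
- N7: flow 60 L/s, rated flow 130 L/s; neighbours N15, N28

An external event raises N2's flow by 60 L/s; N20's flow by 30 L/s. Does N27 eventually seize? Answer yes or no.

Round 1 — N2 at 170 > 130; N20 at 100 > 90. N2, N20 seize.
  N2 sheds 170 L/s to N15, N27, N28: 56 each (2 lost).
    N15: 110+56 = 166 > 150
    N27: 60+56 = 116 ≤ 140
    N28: 60+56 = 116 > 110
  N20 sheds 100 L/s to N13: 100 each.
    N13: 70+100 = 170 > 90
Round 2 — N13, N15, N28 seize.
  N13 sheds 170 L/s: no online neighbours, lost.
  N15 sheds 166 L/s to N21, N23, N7: 55 each (1 lost).
    N21: 110+55 = 165 > 130
    N23: 70+55 = 125 > 90
    N7: 60+55 = 115 ≤ 130
  N28 sheds 116 L/s to N23, N7: 58 each.
    N23: 125+58 = 183 > 90
    N7: 115+58 = 173 > 130
Round 3 — N21, N23, N7 seize.
  N21 sheds 165 L/s: no online neighbours, lost.
  N23 sheds 183 L/s: no online neighbours, lost.
  N7 sheds 173 L/s: no online neighbours, lost.
No further seizures.

no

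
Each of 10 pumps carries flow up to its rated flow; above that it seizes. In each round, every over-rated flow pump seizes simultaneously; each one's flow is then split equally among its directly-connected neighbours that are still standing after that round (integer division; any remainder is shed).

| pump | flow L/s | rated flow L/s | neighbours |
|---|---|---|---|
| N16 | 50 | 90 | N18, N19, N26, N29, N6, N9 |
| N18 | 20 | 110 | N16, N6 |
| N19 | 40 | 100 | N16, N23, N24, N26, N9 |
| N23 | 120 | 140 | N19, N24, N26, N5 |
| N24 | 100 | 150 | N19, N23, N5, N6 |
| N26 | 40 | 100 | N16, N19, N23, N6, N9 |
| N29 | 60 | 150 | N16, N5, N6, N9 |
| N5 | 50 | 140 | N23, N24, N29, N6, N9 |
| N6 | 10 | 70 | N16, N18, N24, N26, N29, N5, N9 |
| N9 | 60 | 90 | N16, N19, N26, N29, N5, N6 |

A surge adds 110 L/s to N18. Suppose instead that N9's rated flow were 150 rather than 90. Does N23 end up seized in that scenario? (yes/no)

no

With N9's rated flow at 150:
Round 1 — N18 at 130 > 110. N18 seizes.
  N18 sheds 130 L/s to N16, N6: 65 each.
    N16: 50+65 = 115 > 90
    N6: 10+65 = 75 > 70
Round 2 — N16, N6 seize.
  N16 sheds 115 L/s to N19, N26, N29, N9: 28 each (3 lost).
    N19: 40+28 = 68 ≤ 100
    N26: 40+28 = 68 ≤ 100
    N29: 60+28 = 88 ≤ 150
    N9: 60+28 = 88 ≤ 150
  N6 sheds 75 L/s to N24, N26, N29, N5, N9: 15 each.
    N24: 100+15 = 115 ≤ 150
    N26: 68+15 = 83 ≤ 100
    N29: 88+15 = 103 ≤ 150
    N5: 50+15 = 65 ≤ 140
    N9: 88+15 = 103 ≤ 150
No further seizures.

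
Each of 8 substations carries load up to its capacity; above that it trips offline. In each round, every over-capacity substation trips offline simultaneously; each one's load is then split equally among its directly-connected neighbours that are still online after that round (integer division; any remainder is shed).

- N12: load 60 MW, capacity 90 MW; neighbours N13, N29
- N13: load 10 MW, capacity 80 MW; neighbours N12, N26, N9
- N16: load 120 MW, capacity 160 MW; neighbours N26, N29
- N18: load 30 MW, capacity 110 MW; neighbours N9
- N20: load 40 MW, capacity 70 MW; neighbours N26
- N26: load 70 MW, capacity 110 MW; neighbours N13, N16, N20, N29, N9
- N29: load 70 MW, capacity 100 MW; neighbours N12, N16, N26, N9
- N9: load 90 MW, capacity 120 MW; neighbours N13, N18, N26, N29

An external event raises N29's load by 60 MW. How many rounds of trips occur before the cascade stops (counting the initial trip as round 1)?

Round 1 — N29 at 130 > 100. N29 trips offline.
  N29 sheds 130 MW to N12, N16, N26, N9: 32 each (2 lost).
    N12: 60+32 = 92 > 90
    N16: 120+32 = 152 ≤ 160
    N26: 70+32 = 102 ≤ 110
    N9: 90+32 = 122 > 120
Round 2 — N12, N9 trip offline.
  N12 sheds 92 MW to N13: 92 each.
    N13: 10+92 = 102 > 80
  N9 sheds 122 MW to N13, N18, N26: 40 each (2 lost).
    N13: 102+40 = 142 > 80
    N18: 30+40 = 70 ≤ 110
    N26: 102+40 = 142 > 110
Round 3 — N13, N26 trip offline.
  N13 sheds 142 MW: no online neighbours, lost.
  N26 sheds 142 MW to N16, N20: 71 each.
    N16: 152+71 = 223 > 160
    N20: 40+71 = 111 > 70
Round 4 — N16, N20 trip offline.
  N16 sheds 223 MW: no online neighbours, lost.
  N20 sheds 111 MW: no online neighbours, lost.
No further trips.

4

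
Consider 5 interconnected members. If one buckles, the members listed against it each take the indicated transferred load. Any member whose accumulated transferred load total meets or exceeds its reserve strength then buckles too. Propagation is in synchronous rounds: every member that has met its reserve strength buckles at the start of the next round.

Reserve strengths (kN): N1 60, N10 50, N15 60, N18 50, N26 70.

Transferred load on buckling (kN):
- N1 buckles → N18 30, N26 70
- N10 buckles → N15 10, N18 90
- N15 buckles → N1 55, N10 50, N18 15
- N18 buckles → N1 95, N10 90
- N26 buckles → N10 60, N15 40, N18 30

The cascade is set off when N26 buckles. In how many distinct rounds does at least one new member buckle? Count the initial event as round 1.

Round 1 — N26 buckles (initial).
  N10: +60 → 60 ≥ 50
  N15: +40 → 40 < 60
  N18: +30 → 30 < 50
Round 2 — N10 buckles.
  N15: +10 → 50 < 60
  N18: +90 → 120 ≥ 50
Round 3 — N18 buckles.
  N1: +95 → 95 ≥ 60
Round 4 — N1 buckles.
No further bucklings.

4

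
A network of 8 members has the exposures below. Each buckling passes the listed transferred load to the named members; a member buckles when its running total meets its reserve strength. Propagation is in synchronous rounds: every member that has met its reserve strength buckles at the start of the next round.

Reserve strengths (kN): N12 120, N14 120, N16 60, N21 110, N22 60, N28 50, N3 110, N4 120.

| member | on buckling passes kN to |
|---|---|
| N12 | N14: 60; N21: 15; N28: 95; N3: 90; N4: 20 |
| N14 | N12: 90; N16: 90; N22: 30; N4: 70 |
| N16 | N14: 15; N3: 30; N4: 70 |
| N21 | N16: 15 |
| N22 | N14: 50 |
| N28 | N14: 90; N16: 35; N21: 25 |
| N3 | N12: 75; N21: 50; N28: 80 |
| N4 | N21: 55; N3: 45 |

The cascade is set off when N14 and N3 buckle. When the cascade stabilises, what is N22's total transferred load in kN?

Round 1 — N14, N3 buckle (initial).
  N12: +90+75 → 165 ≥ 120
  N16: +90 → 90 ≥ 60
  N21: +50 → 50 < 110
  N22: +30 → 30 < 60
  N28: +80 → 80 ≥ 50
  N4: +70 → 70 < 120
Round 2 — N12, N16, N28 buckle.
  N21: +15+25 → 90 < 110
  N4: +20+70 → 160 ≥ 120
Round 3 — N4 buckles.
  N21: +55 → 145 ≥ 110
Round 4 — N21 buckles.
No further bucklings.

30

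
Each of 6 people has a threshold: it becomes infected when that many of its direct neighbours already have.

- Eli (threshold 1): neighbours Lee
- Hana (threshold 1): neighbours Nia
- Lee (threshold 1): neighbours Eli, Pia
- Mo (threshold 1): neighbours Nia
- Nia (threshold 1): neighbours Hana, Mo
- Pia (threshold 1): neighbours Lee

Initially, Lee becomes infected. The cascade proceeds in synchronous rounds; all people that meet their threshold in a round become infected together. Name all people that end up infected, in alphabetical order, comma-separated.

Round 1 — Lee becomes infected (initial).
Round 2 — checking thresholds:
  Eli: 1 of 1 neighbours ≥ 1, becomes infected.
  Pia: 1 of 1 neighbours ≥ 1, becomes infected.
Round 3 — no new infections; cascade stops.

Eli, Lee, Pia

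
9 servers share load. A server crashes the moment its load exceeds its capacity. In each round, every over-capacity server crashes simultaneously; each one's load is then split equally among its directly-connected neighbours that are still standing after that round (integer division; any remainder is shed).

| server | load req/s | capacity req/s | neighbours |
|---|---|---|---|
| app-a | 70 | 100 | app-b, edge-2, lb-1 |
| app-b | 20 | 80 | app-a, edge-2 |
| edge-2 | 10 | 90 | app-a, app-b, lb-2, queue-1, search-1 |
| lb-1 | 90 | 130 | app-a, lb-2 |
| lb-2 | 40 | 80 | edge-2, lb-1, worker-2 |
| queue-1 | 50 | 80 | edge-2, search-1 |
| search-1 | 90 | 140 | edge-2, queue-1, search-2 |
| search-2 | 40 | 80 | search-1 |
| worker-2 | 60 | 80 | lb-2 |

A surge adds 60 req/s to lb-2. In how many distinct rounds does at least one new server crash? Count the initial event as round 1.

2

Round 1 — lb-2 at 100 > 80. lb-2 crashes.
  lb-2 sheds 100 req/s to edge-2, lb-1, worker-2: 33 each (1 lost).
    edge-2: 10+33 = 43 ≤ 90
    lb-1: 90+33 = 123 ≤ 130
    worker-2: 60+33 = 93 > 80
Round 2 — worker-2 crashes.
  worker-2 sheds 93 req/s: no online neighbours, lost.
No further crashes.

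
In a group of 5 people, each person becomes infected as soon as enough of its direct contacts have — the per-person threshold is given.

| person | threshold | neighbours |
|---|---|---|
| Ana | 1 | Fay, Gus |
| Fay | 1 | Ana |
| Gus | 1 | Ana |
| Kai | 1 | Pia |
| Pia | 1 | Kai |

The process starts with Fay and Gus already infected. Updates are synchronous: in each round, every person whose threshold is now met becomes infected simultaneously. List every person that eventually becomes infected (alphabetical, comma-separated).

Ana, Fay, Gus

Round 1 — Fay, Gus become infected (initial).
Round 2 — checking thresholds:
  Ana: 2 of 2 neighbours ≥ 1, becomes infected.
Round 3 — no new infections; cascade stops.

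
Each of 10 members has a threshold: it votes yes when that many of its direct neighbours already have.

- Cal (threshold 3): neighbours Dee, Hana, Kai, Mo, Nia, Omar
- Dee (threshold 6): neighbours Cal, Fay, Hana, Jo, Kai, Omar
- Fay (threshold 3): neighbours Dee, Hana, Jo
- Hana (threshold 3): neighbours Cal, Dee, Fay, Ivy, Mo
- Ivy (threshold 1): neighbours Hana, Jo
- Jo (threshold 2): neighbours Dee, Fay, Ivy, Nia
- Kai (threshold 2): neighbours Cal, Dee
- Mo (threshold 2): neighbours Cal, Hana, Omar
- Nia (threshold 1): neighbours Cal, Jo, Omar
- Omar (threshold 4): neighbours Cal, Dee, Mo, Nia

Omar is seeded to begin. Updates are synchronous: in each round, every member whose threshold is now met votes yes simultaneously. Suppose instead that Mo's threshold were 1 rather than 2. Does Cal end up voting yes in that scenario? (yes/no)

yes

With Mo's threshold at 1:
Round 1 — Omar votes yes (initial).
Round 2 — checking thresholds:
  Cal: 1 of 6 neighbours < 3, not yet.
  Dee: 1 of 6 neighbours < 6, not yet.
  Mo: 1 of 3 neighbours ≥ 1, votes yes.
  Nia: 1 of 3 neighbours ≥ 1, votes yes.
Round 3 — checking thresholds:
  Cal: 3 of 6 neighbours ≥ 3, votes yes.
  Dee: 1 of 6 neighbours < 6, not yet.
  Hana: 1 of 5 neighbours < 3, not yet.
  Jo: 1 of 4 neighbours < 2, not yet.
Round 4 — no new yes votes; cascade stops.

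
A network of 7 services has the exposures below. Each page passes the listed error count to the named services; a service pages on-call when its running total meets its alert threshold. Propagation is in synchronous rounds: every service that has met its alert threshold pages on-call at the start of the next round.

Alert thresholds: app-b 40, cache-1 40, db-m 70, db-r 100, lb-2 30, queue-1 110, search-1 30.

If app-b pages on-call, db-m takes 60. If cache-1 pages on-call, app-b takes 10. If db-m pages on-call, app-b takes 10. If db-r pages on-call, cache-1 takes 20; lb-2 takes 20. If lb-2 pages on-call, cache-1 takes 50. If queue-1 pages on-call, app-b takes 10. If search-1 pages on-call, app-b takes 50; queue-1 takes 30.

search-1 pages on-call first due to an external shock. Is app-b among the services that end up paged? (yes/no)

Round 1 — search-1 pages on-call (initial).
  app-b: +50 → 50 ≥ 40
  queue-1: +30 → 30 < 110
Round 2 — app-b pages on-call.
  db-m: +60 → 60 < 70
No further pages.

yes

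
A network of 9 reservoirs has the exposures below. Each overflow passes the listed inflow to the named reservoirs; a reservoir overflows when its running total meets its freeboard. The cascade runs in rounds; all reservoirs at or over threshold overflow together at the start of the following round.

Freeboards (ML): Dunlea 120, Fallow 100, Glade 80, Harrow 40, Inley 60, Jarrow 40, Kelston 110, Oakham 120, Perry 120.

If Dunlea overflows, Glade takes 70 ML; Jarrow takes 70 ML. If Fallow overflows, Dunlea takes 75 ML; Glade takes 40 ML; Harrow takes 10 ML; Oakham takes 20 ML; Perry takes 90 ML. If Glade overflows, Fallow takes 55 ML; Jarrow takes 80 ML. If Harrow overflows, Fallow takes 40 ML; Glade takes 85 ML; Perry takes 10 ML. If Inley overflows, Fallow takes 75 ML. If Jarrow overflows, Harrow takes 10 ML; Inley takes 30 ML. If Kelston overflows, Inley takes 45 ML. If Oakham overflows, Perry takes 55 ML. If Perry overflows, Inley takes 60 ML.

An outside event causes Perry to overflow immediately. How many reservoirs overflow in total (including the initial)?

2

Round 1 — Perry overflows (initial).
  Inley: +60 → 60 ≥ 60
Round 2 — Inley overflows.
  Fallow: +75 → 75 < 100
No further overflows.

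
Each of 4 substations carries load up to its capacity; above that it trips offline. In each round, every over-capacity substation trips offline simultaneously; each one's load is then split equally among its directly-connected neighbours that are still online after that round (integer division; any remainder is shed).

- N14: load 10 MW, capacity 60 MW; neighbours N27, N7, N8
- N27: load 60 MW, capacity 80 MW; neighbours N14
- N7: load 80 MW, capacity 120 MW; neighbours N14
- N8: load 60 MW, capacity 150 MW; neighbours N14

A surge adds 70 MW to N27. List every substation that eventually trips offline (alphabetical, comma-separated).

N14, N27, N7

Round 1 — N27 at 130 > 80. N27 trips offline.
  N27 sheds 130 MW to N14: 130 each.
    N14: 10+130 = 140 > 60
Round 2 — N14 trips offline.
  N14 sheds 140 MW to N7, N8: 70 each.
    N7: 80+70 = 150 > 120
    N8: 60+70 = 130 ≤ 150
Round 3 — N7 trips offline.
  N7 sheds 150 MW: no online neighbours, lost.
No further trips.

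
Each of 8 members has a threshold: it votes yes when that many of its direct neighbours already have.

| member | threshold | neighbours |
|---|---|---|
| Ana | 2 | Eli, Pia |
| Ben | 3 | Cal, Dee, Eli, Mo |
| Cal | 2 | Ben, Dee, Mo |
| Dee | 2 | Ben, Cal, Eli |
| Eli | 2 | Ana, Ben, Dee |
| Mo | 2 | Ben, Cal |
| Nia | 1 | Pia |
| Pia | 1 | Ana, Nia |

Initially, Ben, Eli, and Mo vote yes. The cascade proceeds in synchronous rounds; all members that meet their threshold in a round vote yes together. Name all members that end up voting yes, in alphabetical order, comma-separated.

Ben, Cal, Dee, Eli, Mo

Round 1 — Ben, Eli, Mo vote yes (initial).
Round 2 — checking thresholds:
  Ana: 1 of 2 neighbours < 2, holds.
  Cal: 2 of 3 neighbours ≥ 2, votes yes.
  Dee: 2 of 3 neighbours ≥ 2, votes yes.
Round 3 — no new yes votes; cascade stops.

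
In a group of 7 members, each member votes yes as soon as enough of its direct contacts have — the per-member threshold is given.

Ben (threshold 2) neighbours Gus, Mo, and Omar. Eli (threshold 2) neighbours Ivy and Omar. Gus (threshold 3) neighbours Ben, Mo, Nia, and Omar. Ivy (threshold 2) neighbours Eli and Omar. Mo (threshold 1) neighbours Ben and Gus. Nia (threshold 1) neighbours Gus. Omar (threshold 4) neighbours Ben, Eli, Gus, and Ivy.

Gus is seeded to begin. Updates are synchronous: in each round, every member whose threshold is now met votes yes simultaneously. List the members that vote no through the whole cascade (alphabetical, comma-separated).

Round 1 — Gus votes yes (initial).
Round 2 — checking thresholds:
  Ben: 1 of 3 neighbours < 2, not yet.
  Mo: 1 of 2 neighbours ≥ 1, votes yes.
  Nia: 1 of 1 neighbours ≥ 1, votes yes.
  Omar: 1 of 4 neighbours < 4, not yet.
Round 3 — checking thresholds:
  Ben: 2 of 3 neighbours ≥ 2, votes yes.
  Omar: 1 of 4 neighbours < 4, not yet.
Round 4 — no new yes votes; cascade stops.

Eli, Ivy, Omar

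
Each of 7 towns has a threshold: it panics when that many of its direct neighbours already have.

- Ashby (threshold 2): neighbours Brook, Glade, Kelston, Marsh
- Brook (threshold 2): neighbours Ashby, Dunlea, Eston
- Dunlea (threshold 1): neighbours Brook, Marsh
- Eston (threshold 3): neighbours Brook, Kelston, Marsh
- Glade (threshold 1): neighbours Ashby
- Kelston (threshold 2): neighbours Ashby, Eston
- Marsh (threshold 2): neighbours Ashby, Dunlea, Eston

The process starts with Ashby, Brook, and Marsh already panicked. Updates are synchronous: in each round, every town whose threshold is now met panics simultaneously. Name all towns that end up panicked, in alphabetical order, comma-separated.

Round 1 — Ashby, Brook, Marsh panic (initial).
Round 2 — checking thresholds:
  Dunlea: 2 of 2 neighbours ≥ 1, panics.
  Eston: 2 of 3 neighbours < 3, not yet.
  Glade: 1 of 1 neighbours ≥ 1, panics.
  Kelston: 1 of 2 neighbours < 2, not yet.
Round 3 — no new panics; cascade stops.

Ashby, Brook, Dunlea, Glade, Marsh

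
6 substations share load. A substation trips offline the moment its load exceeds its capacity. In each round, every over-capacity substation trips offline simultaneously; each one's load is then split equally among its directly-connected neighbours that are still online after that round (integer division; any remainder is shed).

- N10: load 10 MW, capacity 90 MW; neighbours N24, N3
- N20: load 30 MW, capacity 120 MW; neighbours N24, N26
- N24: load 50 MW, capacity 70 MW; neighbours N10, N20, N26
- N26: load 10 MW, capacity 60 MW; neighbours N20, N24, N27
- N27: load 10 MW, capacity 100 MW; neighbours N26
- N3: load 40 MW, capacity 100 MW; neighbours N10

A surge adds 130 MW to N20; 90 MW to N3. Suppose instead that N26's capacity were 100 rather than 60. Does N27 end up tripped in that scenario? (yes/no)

With N26's capacity at 100:
Round 1 — N20 at 160 > 120; N3 at 130 > 100. N20, N3 trip offline.
  N20 sheds 160 MW to N24, N26: 80 each.
    N24: 50+80 = 130 > 70
    N26: 10+80 = 90 ≤ 100
  N3 sheds 130 MW to N10: 130 each.
    N10: 10+130 = 140 > 90
Round 2 — N10, N24 trip offline.
  N10 sheds 140 MW: no online neighbours, lost.
  N24 sheds 130 MW to N26: 130 each.
    N26: 90+130 = 220 > 100
Round 3 — N26 trips offline.
  N26 sheds 220 MW to N27: 220 each.
    N27: 10+220 = 230 > 100
Round 4 — N27 trips offline.
  N27 sheds 230 MW: no online neighbours, lost.
No further trips.

yes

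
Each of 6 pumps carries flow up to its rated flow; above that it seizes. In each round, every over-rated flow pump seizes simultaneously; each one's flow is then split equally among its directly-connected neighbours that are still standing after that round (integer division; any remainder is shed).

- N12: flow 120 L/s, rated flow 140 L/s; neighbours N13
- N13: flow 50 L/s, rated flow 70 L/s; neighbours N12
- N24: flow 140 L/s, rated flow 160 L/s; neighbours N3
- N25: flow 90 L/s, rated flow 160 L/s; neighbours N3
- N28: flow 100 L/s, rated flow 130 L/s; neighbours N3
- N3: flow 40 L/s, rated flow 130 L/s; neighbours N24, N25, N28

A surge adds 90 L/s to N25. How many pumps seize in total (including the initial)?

Round 1 — N25 at 180 > 160. N25 seizes.
  N25 sheds 180 L/s to N3: 180 each.
    N3: 40+180 = 220 > 130
Round 2 — N3 seizes.
  N3 sheds 220 L/s to N24, N28: 110 each.
    N24: 140+110 = 250 > 160
    N28: 100+110 = 210 > 130
Round 3 — N24, N28 seize.
  N24 sheds 250 L/s: no online neighbours, lost.
  N28 sheds 210 L/s: no online neighbours, lost.
No further seizures.

4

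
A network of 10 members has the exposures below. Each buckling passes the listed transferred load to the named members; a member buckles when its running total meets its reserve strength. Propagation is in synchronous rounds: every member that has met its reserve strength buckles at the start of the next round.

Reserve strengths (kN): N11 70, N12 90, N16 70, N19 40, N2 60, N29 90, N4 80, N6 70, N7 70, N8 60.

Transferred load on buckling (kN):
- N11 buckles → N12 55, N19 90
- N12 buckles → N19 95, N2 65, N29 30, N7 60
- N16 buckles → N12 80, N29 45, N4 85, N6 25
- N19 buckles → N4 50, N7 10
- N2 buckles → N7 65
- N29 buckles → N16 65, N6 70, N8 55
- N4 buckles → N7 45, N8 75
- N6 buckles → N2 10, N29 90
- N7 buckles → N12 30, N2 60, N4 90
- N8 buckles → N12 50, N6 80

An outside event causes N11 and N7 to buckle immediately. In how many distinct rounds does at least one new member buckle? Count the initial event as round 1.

Round 1 — N11, N7 buckle (initial).
  N12: +55+30 → 85 < 90
  N19: +90 → 90 ≥ 40
  N2: +60 → 60 ≥ 60
  N4: +90 → 90 ≥ 80
Round 2 — N19, N2, N4 buckle.
  N8: +75 → 75 ≥ 60
Round 3 — N8 buckles.
  N12: +50 → 135 ≥ 90
  N6: +80 → 80 ≥ 70
Round 4 — N12, N6 buckle.
  N29: +30+90 → 120 ≥ 90
Round 5 — N29 buckles.
  N16: +65 → 65 < 70
No further bucklings.

5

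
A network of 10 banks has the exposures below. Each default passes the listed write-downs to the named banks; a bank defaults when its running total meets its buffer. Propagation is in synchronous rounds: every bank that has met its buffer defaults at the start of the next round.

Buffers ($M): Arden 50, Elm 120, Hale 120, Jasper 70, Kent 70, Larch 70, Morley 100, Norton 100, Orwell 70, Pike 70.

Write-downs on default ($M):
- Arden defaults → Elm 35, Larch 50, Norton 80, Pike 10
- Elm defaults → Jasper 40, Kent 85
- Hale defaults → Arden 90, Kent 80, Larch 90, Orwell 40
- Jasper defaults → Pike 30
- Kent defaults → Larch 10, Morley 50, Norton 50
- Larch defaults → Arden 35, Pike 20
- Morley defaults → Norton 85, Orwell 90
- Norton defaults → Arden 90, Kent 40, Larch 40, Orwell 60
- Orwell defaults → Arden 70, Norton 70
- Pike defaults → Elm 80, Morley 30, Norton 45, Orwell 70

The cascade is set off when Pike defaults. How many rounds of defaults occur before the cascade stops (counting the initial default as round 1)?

Round 1 — Pike defaults (initial).
  Elm: +80 → 80 < 120
  Morley: +30 → 30 < 100
  Norton: +45 → 45 < 100
  Orwell: +70 → 70 ≥ 70
Round 2 — Orwell defaults.
  Arden: +70 → 70 ≥ 50
  Norton: +70 → 115 ≥ 100
Round 3 — Arden, Norton default.
  Elm: +35 → 115 < 120
  Kent: +40 → 40 < 70
  Larch: +50+40 → 90 ≥ 70
Round 4 — Larch defaults.
No further defaults.

4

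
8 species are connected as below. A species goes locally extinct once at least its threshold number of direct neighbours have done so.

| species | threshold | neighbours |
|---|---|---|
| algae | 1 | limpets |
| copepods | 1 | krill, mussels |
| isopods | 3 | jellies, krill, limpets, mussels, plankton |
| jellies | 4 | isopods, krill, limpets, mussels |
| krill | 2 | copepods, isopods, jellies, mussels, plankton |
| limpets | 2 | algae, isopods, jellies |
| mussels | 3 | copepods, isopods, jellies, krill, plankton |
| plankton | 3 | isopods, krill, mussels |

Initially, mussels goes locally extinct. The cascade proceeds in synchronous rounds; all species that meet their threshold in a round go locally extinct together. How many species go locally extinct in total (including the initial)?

Round 1 — mussels goes locally extinct (initial).
Round 2 — checking thresholds:
  copepods: 1 of 2 neighbours ≥ 1, goes locally extinct.
  isopods: 1 of 5 neighbours < 3, holds.
  jellies: 1 of 4 neighbours < 4, holds.
  krill: 1 of 5 neighbours < 2, holds.
  plankton: 1 of 3 neighbours < 3, holds.
Round 3 — checking thresholds:
  isopods: 1 of 5 neighbours < 3, holds.
  jellies: 1 of 4 neighbours < 4, holds.
  krill: 2 of 5 neighbours ≥ 2, goes locally extinct.
  plankton: 1 of 3 neighbours < 3, holds.
Round 4 — no new extinctions; cascade stops.

3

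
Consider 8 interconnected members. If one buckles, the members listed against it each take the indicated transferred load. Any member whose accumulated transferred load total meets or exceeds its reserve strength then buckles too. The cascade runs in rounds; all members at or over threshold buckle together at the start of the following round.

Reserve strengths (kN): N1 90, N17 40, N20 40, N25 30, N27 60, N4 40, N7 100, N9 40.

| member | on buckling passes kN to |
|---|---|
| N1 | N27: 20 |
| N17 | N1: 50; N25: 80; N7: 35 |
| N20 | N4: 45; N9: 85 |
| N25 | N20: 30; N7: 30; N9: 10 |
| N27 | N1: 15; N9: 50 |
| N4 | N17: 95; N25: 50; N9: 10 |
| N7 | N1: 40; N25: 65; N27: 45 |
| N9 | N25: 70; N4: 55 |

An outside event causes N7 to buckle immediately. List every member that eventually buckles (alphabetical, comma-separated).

N25, N7

Round 1 — N7 buckles (initial).
  N1: +40 → 40 < 90
  N25: +65 → 65 ≥ 30
  N27: +45 → 45 < 60
Round 2 — N25 buckles.
  N20: +30 → 30 < 40
  N9: +10 → 10 < 40
No further bucklings.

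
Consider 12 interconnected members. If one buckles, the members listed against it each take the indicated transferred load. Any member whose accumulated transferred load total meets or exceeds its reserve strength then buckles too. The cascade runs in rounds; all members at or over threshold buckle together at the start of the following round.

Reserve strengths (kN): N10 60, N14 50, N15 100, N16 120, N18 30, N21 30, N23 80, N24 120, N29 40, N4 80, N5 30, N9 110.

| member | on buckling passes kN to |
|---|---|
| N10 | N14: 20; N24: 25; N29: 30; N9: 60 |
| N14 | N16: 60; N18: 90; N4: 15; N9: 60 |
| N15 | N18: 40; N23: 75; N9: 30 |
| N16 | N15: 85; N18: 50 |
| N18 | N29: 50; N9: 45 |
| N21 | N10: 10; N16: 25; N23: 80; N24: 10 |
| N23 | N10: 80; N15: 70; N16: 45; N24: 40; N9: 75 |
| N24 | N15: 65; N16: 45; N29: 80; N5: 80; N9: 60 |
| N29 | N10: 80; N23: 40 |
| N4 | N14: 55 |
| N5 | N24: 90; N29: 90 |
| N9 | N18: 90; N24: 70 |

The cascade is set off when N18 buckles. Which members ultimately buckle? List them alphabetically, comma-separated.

Round 1 — N18 buckles (initial).
  N29: +50 → 50 ≥ 40
  N9: +45 → 45 < 110
Round 2 — N29 buckles.
  N10: +80 → 80 ≥ 60
  N23: +40 → 40 < 80
Round 3 — N10 buckles.
  N14: +20 → 20 < 50
  N24: +25 → 25 < 120
  N9: +60 → 105 < 110
No further bucklings.

N10, N18, N29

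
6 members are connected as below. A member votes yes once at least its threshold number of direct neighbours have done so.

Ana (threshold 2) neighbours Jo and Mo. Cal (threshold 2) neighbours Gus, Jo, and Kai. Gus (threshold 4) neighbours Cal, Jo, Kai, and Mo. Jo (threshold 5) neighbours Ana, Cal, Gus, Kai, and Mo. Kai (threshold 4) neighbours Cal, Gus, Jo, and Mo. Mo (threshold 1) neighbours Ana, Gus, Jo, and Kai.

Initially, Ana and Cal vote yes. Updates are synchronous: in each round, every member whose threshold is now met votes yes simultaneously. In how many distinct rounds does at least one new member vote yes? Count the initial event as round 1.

2

Round 1 — Ana, Cal vote yes (initial).
Round 2 — checking thresholds:
  Gus: 1 of 4 neighbours < 4, below threshold.
  Jo: 2 of 5 neighbours < 5, below threshold.
  Kai: 1 of 4 neighbours < 4, below threshold.
  Mo: 1 of 4 neighbours ≥ 1, votes yes.
Round 3 — no new yes votes; cascade stops.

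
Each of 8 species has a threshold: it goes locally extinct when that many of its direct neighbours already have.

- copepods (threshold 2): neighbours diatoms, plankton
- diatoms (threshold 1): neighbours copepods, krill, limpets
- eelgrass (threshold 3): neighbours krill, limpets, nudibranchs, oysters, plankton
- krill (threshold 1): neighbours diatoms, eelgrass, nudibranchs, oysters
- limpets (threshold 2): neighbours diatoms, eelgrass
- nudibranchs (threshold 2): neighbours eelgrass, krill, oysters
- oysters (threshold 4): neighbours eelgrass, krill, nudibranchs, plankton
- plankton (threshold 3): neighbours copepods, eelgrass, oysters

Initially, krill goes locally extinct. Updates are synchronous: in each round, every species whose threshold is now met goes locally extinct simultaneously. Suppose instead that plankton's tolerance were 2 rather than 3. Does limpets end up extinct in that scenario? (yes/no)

no

With plankton's tolerance at 2:
Round 1 — krill goes locally extinct (initial).
Round 2 — checking thresholds:
  diatoms: 1 of 3 neighbours ≥ 1, goes locally extinct.
  eelgrass: 1 of 5 neighbours < 3, holds.
  nudibranchs: 1 of 3 neighbours < 2, holds.
  oysters: 1 of 4 neighbours < 4, holds.
Round 3 — no new extinctions; cascade stops.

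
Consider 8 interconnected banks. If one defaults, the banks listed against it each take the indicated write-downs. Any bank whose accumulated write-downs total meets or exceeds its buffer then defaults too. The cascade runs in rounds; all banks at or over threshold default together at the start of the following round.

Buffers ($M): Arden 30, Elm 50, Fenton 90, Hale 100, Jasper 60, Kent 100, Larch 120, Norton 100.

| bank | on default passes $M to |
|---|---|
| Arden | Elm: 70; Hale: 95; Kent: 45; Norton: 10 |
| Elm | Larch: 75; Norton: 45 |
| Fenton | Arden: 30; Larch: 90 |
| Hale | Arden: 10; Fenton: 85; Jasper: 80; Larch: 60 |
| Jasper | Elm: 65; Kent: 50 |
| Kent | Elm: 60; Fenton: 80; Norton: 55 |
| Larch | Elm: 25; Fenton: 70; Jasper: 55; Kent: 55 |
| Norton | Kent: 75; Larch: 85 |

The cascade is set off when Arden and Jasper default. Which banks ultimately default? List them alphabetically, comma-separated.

Round 1 — Arden, Jasper default (initial).
  Elm: +70+65 → 135 ≥ 50
  Hale: +95 → 95 < 100
  Kent: +45+50 → 95 < 100
  Norton: +10 → 10 < 100
Round 2 — Elm defaults.
  Larch: +75 → 75 < 120
  Norton: +45 → 55 < 100
No further defaults.

Arden, Elm, Jasper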